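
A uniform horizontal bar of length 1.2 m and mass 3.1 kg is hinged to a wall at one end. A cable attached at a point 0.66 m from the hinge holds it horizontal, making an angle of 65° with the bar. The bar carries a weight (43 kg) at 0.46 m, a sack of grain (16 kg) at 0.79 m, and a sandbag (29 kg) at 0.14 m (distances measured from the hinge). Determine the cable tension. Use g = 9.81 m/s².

T ≈ 629 N

About the hinge:
Beam weight: 3.1 × 9.81 = 30.41 N down at 0.6 m → arm 0.6 m, τ = 30.41 × 0.6 = 18.25 N·m clockwise.
Weight: 43 × 9.81 = 421.8 N down at 0.46 m → arm 0.46 m, τ = 421.8 × 0.46 = 194 N·m clockwise.
Sack of grain: 16 × 9.81 = 157 N down at 0.79 m → arm 0.79 m, τ = 157 × 0.79 = 124 N·m clockwise.
Sandbag: 29 × 9.81 = 284.5 N down at 0.14 m → arm 0.14 m, τ = 284.5 × 0.14 = 39.83 N·m clockwise.
Total clockwise load moment = 376.1 N·m.
The cable tension T acts at 0.66 m; only its component perpendicular to the bar, T sinθ, produces torque. sin 65° = 0.9063.
Balancing moments: T × 0.66 × 0.9063 = 376.1, giving T = 376.1 / 0.5982 = 629 N.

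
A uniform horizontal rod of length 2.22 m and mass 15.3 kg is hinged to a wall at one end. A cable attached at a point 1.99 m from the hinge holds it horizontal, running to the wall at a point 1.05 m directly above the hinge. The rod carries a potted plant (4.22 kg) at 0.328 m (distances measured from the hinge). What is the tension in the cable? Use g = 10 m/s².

Sum moments about the hinge (the unknown hinge reaction has zero arm there).
Beam weight: 15.3 × 10 = 153 N down at 1.11 m → arm 1.11 m, τ = 153 × 1.11 = 169.8 N·m clockwise.
Potted plant: 4.22 × 10 = 42.2 N down at 0.328 m → arm 0.328 m, τ = 42.2 × 0.328 = 13.84 N·m clockwise.
Total clockwise load moment = 183.6 N·m.
The cable tension T acts at 1.99 m; only its component perpendicular to the rod, T sinθ, produces torque. sinθ = h/√(h²+d²) = 1.05/√(1.05²+1.99²) = 0.4667.
Στ = 0 ⇒ T × 1.99 × 0.4667 = 183.6 ⇒ T = 183.6 / 0.9287 = 198 N.

T ≈ 198 N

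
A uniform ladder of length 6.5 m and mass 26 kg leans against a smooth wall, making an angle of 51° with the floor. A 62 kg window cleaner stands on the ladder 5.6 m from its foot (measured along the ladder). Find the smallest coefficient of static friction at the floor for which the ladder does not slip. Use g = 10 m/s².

Choose the foot of the ladder as the axis so the floor normal and friction both act there and drop out.
Ladder weight 26×10 = 260 N acts at 3.25 m along the ladder; its horizontal arm is 3.25·cos51° = 2.045 m → τ = 531.7 N·m clockwise.
Window cleaner: 62×10 = 620 N at 5.6 m → arm 3.524 m → τ = 2185 N·m clockwise.
Wall normal N acts horizontally at the top; its moment arm is the height L sinθ = 6.5·sin51° = 5.051 m, counterclockwise.
Στ = 0 ⇒ N × 5.051 = 2717 ⇒ N = 537.9 N.
ΣFx = 0 ⇒ f = N_wall = 537.9 N. ΣFy = 0 ⇒ N_floor = 880 N.
μ_min = f / N_floor = 537.9 / 880 = 0.611.

μ_min ≈ 0.611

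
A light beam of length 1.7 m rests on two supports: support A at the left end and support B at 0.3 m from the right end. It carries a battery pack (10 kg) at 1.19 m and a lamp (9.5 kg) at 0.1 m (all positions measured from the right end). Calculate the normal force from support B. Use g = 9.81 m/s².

R_B ≈ 142 N

Take moments about support A.
Battery pack: 10 × 9.81 = 98.1 N down at 1.19 m → arm 0.51 m, τ = 98.1 × 0.51 = 50.03 N·m clockwise.
Lamp: 9.5 × 9.81 = 93.2 N down at 0.1 m → arm 1.6 m, τ = 93.2 × 1.6 = 149.1 N·m clockwise.
Net load moment about support A = 199.1 N·m clockwise.
Reaction R at support B is upward at 0.3 m, arm 1.4 m → moment R × 1.4 counterclockwise.
Setting net torque to zero: R × 1.4 = 199.1 → R = 142 N.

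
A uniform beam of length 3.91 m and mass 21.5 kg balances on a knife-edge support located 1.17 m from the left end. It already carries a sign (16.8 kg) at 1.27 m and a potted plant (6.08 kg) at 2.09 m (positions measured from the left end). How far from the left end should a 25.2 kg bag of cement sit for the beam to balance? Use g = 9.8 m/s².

x ≈ 0.212 m from the left end

Take moments about the knife-edge support (at 1.17 m from the left end).
Beam weight: 21.5 × 9.8 = 210.7 N down at 1.955 m → arm 0.785 m, τ = 210.7 × 0.785 = 165.4 N·m clockwise.
Sign: 16.8 × 9.8 = 164.6 N down at 1.27 m → arm 0.1 m, τ = 164.6 × 0.1 = 16.46 N·m clockwise.
Potted plant: 6.08 × 9.8 = 59.58 N down at 2.09 m → arm 0.92 m, τ = 59.58 × 0.92 = 54.81 N·m clockwise.
Net moment of existing loads = 236.7 N·m clockwise.
The bag of cement weighs 25.2 × 9.8 = 247 N and must supply an equal counterclockwise moment, so its lever arm about the knife-edge support is 236.7 / 247 = 0.958 m.
That puts it at 1.17 − 0.958 = 0.212 m from the left end.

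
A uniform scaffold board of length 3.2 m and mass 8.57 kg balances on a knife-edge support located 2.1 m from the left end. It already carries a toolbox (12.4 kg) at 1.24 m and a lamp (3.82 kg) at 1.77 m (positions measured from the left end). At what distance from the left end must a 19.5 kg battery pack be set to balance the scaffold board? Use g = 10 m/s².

Sum moments about the knife-edge support (at 2.1 m from the left end) (the support reaction has zero arm there).
Beam weight: 8.57 × 10 = 85.7 N down at 1.6 m → arm 0.5 m, τ = 85.7 × 0.5 = 42.85 N·m counterclockwise.
Toolbox: 12.4 × 10 = 124 N down at 1.24 m → arm 0.86 m, τ = 124 × 0.86 = 106.6 N·m counterclockwise.
Lamp: 3.82 × 10 = 38.2 N down at 1.77 m → arm 0.33 m, τ = 38.2 × 0.33 = 12.61 N·m counterclockwise.
Net moment of existing loads = 162.1 N·m counterclockwise.
The battery pack weighs 19.5 × 10 = 195 N and must supply an equal clockwise moment, so its lever arm about the knife-edge support is 162.1 / 195 = 0.831 m.
That puts it at 2.1 + 0.831 = 2.93 m from the left end.

x ≈ 2.93 m from the left end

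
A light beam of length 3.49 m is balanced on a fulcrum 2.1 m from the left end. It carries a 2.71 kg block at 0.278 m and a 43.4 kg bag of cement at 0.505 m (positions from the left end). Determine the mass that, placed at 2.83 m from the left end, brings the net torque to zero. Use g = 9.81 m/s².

m ≈ 102 kg

Taking torques about the fulcrum (at 2.1 m from the left end):
Block: 2.71 × 9.81 = 26.59 N down at 0.278 m → arm 1.822 m, τ = 26.59 × 1.822 = 48.45 N·m counterclockwise.
Bag of cement: 43.4 × 9.81 = 425.8 N down at 0.505 m → arm 1.595 m, τ = 425.8 × 1.595 = 679.2 N·m counterclockwise.
Net moment of known loads = 727.7 N·m counterclockwise.
An unknown mass m at 2.83 m has arm 0.73 m; its moment is m·g·0.73 clockwise.
Στ = 0 ⇒ m × 9.81 × 0.73 = 727.7 ⇒ m = 727.7 / (9.81 × 0.73) = 102 kg.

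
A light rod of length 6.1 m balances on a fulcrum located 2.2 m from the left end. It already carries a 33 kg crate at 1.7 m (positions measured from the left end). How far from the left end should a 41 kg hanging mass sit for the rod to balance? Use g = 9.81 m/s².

x ≈ 2.6 m from the left end

About the fulcrum (at 2.2 m from the left end):
Crate: 33 × 9.81 = 323.7 N down at 1.7 m → arm 0.5 m, τ = 323.7 × 0.5 = 161.8 N·m counterclockwise.
Net moment of existing loads = 161.8 N·m counterclockwise.
The hanging mass weighs 41 × 9.81 = 402.2 N and must supply an equal clockwise moment, so its lever arm about the fulcrum is 161.8 / 402.2 = 0.402 m.
That puts it at 2.2 + 0.402 = 2.6 m from the left end.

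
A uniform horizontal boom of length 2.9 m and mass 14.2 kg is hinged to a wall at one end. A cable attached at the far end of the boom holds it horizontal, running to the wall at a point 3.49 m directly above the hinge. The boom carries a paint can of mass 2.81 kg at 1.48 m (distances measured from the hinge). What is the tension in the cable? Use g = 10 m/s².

T ≈ 111 N

About the hinge:
Beam weight: 14.2 × 10 = 142 N down at 1.45 m → arm 1.45 m, τ = 142 × 1.45 = 205.9 N·m clockwise.
Paint can: 2.81 × 10 = 28.1 N down at 1.48 m → arm 1.48 m, τ = 28.1 × 1.48 = 41.59 N·m clockwise.
Total clockwise load moment = 247.5 N·m.
The cable tension T acts at 2.9 m; only its component perpendicular to the boom, T sinθ, produces torque. sinθ = h/√(h²+d²) = 3.49/√(3.49²+2.9²) = 0.7691.
Setting net torque to zero: T × 2.9 × 0.7691 = 247.5 → T = 247.5 / 2.23 = 111 N.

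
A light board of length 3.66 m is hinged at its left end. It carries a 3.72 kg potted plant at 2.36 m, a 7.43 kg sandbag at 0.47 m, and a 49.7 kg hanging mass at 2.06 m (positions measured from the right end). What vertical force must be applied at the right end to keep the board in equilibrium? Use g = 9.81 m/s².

F ≈ 290 N

Take moments about the left end.
Potted plant: 3.72 × 9.81 = 36.49 N down at 2.36 m → arm 1.3 m, τ = 36.49 × 1.3 = 47.44 N·m clockwise.
Sandbag: 7.43 × 9.81 = 72.89 N down at 0.47 m → arm 3.19 m, τ = 72.89 × 3.19 = 232.5 N·m clockwise.
Hanging mass: 49.7 × 9.81 = 487.6 N down at 2.06 m → arm 1.6 m, τ = 487.6 × 1.6 = 780.2 N·m clockwise.
Net moment of the loads = 1060 N·m clockwise.
The upward force F acts at the right end, arm 3.66 m, giving F × 3.66 counterclockwise.
For rotational equilibrium, F × 3.66 = 1060, so F = 1060 / 3.66 = 290 N.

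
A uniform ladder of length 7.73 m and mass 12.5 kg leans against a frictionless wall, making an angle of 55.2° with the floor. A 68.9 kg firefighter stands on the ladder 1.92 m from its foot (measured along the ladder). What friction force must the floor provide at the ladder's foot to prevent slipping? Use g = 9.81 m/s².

Choose the foot of the ladder as the axis so the floor normal and friction both act there and drop out.
Ladder weight 12.5×9.81 = 122.6 N acts at 3.865 m along the ladder; its horizontal arm is 3.865·cos55.2° = 2.206 m → τ = 270.5 N·m clockwise.
Firefighter: 68.9×9.81 = 675.9 N at 1.92 m → arm 1.096 m → τ = 740.8 N·m clockwise.
Wall normal N acts horizontally at the top; its moment arm is the height L sinθ = 7.73·sin55.2° = 6.347 m, counterclockwise.
Balancing moments: N × 6.347 = 1011, giving N = 159 N.
ΣFx = 0: friction at the foot balances the wall's push, so f = N_wall = 159 N.

f ≈ 159 N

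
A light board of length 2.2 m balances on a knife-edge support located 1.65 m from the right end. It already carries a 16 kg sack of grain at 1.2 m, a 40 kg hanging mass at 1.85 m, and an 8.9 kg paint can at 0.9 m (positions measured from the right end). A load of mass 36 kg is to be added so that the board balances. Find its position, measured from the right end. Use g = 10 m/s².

x ≈ 1.81 m from the right end

About the knife-edge support (at 1.65 m from the right end):
Sack of grain: 16 × 10 = 160 N down at 1.2 m → arm 0.45 m, τ = 160 × 0.45 = 72 N·m clockwise.
Hanging mass: 40 × 10 = 400 N down at 1.85 m → arm 0.2 m, τ = 400 × 0.2 = 80 N·m counterclockwise.
Paint can: 8.9 × 10 = 89 N down at 0.9 m → arm 0.75 m, τ = 89 × 0.75 = 66.75 N·m clockwise.
Net moment of existing loads = 58.75 N·m clockwise.
The load weighs 36 × 10 = 360 N and must supply an equal counterclockwise moment, so its lever arm about the knife-edge support is 58.75 / 360 = 0.163 m.
That puts it at 1.65 + 0.163 = 1.81 m from the right end.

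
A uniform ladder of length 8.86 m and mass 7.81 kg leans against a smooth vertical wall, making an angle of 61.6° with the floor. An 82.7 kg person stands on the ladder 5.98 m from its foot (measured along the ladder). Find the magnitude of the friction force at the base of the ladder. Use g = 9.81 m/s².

Taking torques about the foot of the ladder:
Ladder weight 7.81×9.81 = 76.62 N acts at 4.43 m along the ladder; its horizontal arm is 4.43·cos61.6° = 2.107 m → τ = 161.4 N·m clockwise.
Person: 82.7×9.81 = 811.3 N at 5.98 m → arm 2.844 m → τ = 2307 N·m clockwise.
Wall normal N acts horizontally at the top; its moment arm is the height L sinθ = 8.86·sin61.6° = 7.794 m, counterclockwise.
Στ = 0 ⇒ N × 7.794 = 2468 ⇒ N = 317 N.
ΣFx = 0: friction at the foot balances the wall's push, so f = N_wall = 317 N.

f ≈ 317 N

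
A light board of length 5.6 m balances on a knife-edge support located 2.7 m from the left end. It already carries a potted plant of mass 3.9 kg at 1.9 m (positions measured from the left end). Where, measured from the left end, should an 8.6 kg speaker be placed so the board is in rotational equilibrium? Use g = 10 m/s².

Take moments about the knife-edge support (at 2.7 m from the left end).
Potted plant: 3.9 × 10 = 39 N down at 1.9 m → arm 0.8 m, τ = 39 × 0.8 = 31.2 N·m counterclockwise.
Net moment of existing loads = 31.2 N·m counterclockwise.
The speaker weighs 8.6 × 10 = 86 N and must supply an equal clockwise moment, so its lever arm about the knife-edge support is 31.2 / 86 = 0.363 m.
That puts it at 2.7 + 0.363 = 3.06 m from the left end.

x ≈ 3.06 m from the left end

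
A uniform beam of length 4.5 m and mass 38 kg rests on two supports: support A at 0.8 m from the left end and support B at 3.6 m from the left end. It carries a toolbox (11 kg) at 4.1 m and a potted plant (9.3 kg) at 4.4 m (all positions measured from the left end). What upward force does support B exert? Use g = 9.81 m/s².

Sum moments about support A (its reaction then has zero moment arm).
Beam weight: 38 × 9.81 = 372.8 N down at 2.25 m → arm 1.45 m, τ = 372.8 × 1.45 = 540.6 N·m clockwise.
Toolbox: 11 × 9.81 = 107.9 N down at 4.1 m → arm 3.3 m, τ = 107.9 × 3.3 = 356.1 N·m clockwise.
Potted plant: 9.3 × 9.81 = 91.23 N down at 4.4 m → arm 3.6 m, τ = 91.23 × 3.6 = 328.4 N·m clockwise.
Net load moment about support A = 1225 N·m clockwise.
Reaction R at support B is upward at 3.6 m, arm 2.8 m → moment R × 2.8 counterclockwise.
For rotational equilibrium, R × 2.8 = 1225, so R = 438 N.

R_B ≈ 438 N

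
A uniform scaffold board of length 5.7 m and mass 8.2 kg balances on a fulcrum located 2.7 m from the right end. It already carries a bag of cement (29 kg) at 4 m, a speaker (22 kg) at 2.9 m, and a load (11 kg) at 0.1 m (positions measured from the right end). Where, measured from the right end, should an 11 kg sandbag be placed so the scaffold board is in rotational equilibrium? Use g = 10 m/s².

Choose the fulcrum (at 2.7 m from the right end) as the axis so the support reaction has zero arm there.
Beam weight: 8.2 × 10 = 82 N down at 2.85 m → arm 0.15 m, τ = 82 × 0.15 = 12.3 N·m counterclockwise.
Bag of cement: 29 × 10 = 290 N down at 4 m → arm 1.3 m, τ = 290 × 1.3 = 377 N·m counterclockwise.
Speaker: 22 × 10 = 220 N down at 2.9 m → arm 0.2 m, τ = 220 × 0.2 = 44 N·m counterclockwise.
Load: 11 × 10 = 110 N down at 0.1 m → arm 2.6 m, τ = 110 × 2.6 = 286 N·m clockwise.
Net moment of existing loads = 147.3 N·m counterclockwise.
The sandbag weighs 11 × 10 = 110 N and must supply an equal clockwise moment, so its lever arm about the fulcrum is 147.3 / 110 = 1.34 m.
That puts it at 2.7 − 1.34 = 1.36 m from the right end.

x ≈ 1.36 m from the right end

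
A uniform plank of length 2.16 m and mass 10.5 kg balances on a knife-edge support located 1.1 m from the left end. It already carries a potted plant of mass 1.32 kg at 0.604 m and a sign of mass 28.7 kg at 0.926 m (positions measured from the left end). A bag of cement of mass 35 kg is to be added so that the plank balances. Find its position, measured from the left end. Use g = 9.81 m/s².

Choose the knife-edge support (at 1.1 m from the left end) as the axis so the support reaction has zero arm there.
Beam weight: 10.5 × 9.81 = 103 N down at 1.08 m → arm 0.02 m, τ = 103 × 0.02 = 2.06 N·m counterclockwise.
Potted plant: 1.32 × 9.81 = 12.95 N down at 0.604 m → arm 0.496 m, τ = 12.95 × 0.496 = 6.423 N·m counterclockwise.
Sign: 28.7 × 9.81 = 281.5 N down at 0.926 m → arm 0.174 m, τ = 281.5 × 0.174 = 48.98 N·m counterclockwise.
Net moment of existing loads = 57.46 N·m counterclockwise.
The bag of cement weighs 35 × 9.81 = 343.4 N and must supply an equal clockwise moment, so its lever arm about the knife-edge support is 57.46 / 343.4 = 0.167 m.
That puts it at 1.1 + 0.167 = 1.27 m from the left end.

x ≈ 1.27 m from the left end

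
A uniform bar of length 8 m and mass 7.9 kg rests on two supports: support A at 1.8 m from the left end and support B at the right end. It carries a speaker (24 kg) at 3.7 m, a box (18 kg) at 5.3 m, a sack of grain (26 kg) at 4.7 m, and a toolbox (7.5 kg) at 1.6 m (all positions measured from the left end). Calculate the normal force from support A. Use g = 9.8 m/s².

R_A ≈ 501 N

Taking torques about support B:
Beam weight: 7.9 × 9.8 = 77.42 N down at 4 m → arm 4 m, τ = 77.42 × 4 = 309.7 N·m counterclockwise.
Speaker: 24 × 9.8 = 235.2 N down at 3.7 m → arm 4.3 m, τ = 235.2 × 4.3 = 1011 N·m counterclockwise.
Box: 18 × 9.8 = 176.4 N down at 5.3 m → arm 2.7 m, τ = 176.4 × 2.7 = 476.3 N·m counterclockwise.
Sack of grain: 26 × 9.8 = 254.8 N down at 4.7 m → arm 3.3 m, τ = 254.8 × 3.3 = 840.8 N·m counterclockwise.
Toolbox: 7.5 × 9.8 = 73.5 N down at 1.6 m → arm 6.4 m, τ = 73.5 × 6.4 = 470.4 N·m counterclockwise.
Net load moment about support B = 3108 N·m counterclockwise.
Reaction R at support A is upward at 1.8 m, arm 6.2 m → moment R × 6.2 clockwise.
Setting net torque to zero: R × 6.2 = 3108 → R = 501 N.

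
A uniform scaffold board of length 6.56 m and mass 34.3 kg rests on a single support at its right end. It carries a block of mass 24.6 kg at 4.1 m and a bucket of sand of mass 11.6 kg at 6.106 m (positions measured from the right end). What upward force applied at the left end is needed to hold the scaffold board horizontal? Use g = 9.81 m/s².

F ≈ 425 N

Take moments about the right end.
Beam weight: 34.3 × 9.81 = 336.5 N down at 3.28 m → arm 3.28 m, τ = 336.5 × 3.28 = 1104 N·m counterclockwise.
Block: 24.6 × 9.81 = 241.3 N down at 4.1 m → arm 4.1 m, τ = 241.3 × 4.1 = 989.3 N·m counterclockwise.
Bucket of sand: 11.6 × 9.81 = 113.8 N down at 6.106 m → arm 6.106 m, τ = 113.8 × 6.106 = 694.9 N·m counterclockwise.
Net moment of the loads = 2788 N·m counterclockwise.
The upward force F acts at the left end, arm 6.56 m, giving F × 6.56 clockwise.
For rotational equilibrium, F × 6.56 = 2788, so F = 2788 / 6.56 = 425 N.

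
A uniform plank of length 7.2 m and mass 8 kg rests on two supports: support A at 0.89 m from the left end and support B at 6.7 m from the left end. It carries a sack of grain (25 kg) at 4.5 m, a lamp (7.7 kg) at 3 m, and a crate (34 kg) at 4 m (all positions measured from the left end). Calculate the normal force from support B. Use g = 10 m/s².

Take moments about support A.
Beam weight: 8 × 10 = 80 N down at 3.6 m → arm 2.71 m, τ = 80 × 2.71 = 216.8 N·m clockwise.
Sack of grain: 25 × 10 = 250 N down at 4.5 m → arm 3.61 m, τ = 250 × 3.61 = 902.5 N·m clockwise.
Lamp: 7.7 × 10 = 77 N down at 3 m → arm 2.11 m, τ = 77 × 2.11 = 162.5 N·m clockwise.
Crate: 34 × 10 = 340 N down at 4 m → arm 3.11 m, τ = 340 × 3.11 = 1057 N·m clockwise.
Net load moment about support A = 2339 N·m clockwise.
Reaction R at support B is upward at 6.7 m, arm 5.81 m → moment R × 5.81 counterclockwise.
Balancing moments: R × 5.81 = 2339, giving R = 403 N.

R_B ≈ 403 N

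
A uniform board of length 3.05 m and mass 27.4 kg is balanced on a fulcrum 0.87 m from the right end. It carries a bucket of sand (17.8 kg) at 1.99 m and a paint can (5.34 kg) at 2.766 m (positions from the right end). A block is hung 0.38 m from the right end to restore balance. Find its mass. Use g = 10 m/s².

Take moments about the fulcrum (at 0.87 m from the right end).
Beam weight: 27.4 × 10 = 274 N down at 1.525 m → arm 0.655 m, τ = 274 × 0.655 = 179.5 N·m counterclockwise.
Bucket of sand: 17.8 × 10 = 178 N down at 1.99 m → arm 1.12 m, τ = 178 × 1.12 = 199.4 N·m counterclockwise.
Paint can: 5.34 × 10 = 53.4 N down at 2.766 m → arm 1.896 m, τ = 53.4 × 1.896 = 101.2 N·m counterclockwise.
Net moment of known loads = 480.1 N·m counterclockwise.
An unknown mass m at 0.38 m has arm 0.49 m; its moment is m·g·0.49 clockwise.
For rotational equilibrium, m × 10 × 0.49 = 480.1, so m = 480.1 / (10 × 0.49) = 98 kg.

m ≈ 98 kg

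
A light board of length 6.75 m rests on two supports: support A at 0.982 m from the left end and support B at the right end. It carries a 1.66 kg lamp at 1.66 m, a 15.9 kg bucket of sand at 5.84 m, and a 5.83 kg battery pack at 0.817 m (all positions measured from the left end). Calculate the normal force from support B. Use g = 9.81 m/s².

Take moments about support A.
Lamp: 1.66 × 9.81 = 16.28 N down at 1.66 m → arm 0.678 m, τ = 16.28 × 0.678 = 11.04 N·m clockwise.
Bucket of sand: 15.9 × 9.81 = 156 N down at 5.84 m → arm 4.858 m, τ = 156 × 4.858 = 757.8 N·m clockwise.
Battery pack: 5.83 × 9.81 = 57.19 N down at 0.817 m → arm 0.165 m, τ = 57.19 × 0.165 = 9.436 N·m counterclockwise.
Net load moment about support A = 759.4 N·m clockwise.
Reaction R at support B is upward at 6.75 m, arm 5.768 m → moment R × 5.768 counterclockwise.
Στ = 0 ⇒ R × 5.768 = 759.4 ⇒ R = 132 N.

R_B ≈ 132 N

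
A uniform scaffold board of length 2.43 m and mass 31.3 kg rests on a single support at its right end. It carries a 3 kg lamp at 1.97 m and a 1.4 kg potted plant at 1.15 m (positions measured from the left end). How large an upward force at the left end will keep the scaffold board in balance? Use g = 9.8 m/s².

Sum moments about the right end (the unknown pivot reaction has zero arm there).
Beam weight: 31.3 × 9.8 = 306.7 N down at 1.215 m → arm 1.215 m, τ = 306.7 × 1.215 = 372.6 N·m counterclockwise.
Lamp: 3 × 9.8 = 29.4 N down at 1.97 m → arm 0.46 m, τ = 29.4 × 0.46 = 13.52 N·m counterclockwise.
Potted plant: 1.4 × 9.8 = 13.72 N down at 1.15 m → arm 1.28 m, τ = 13.72 × 1.28 = 17.56 N·m counterclockwise.
Net moment of the loads = 403.7 N·m counterclockwise.
The upward force F acts at the left end, arm 2.43 m, giving F × 2.43 clockwise.
Στ = 0 ⇒ F × 2.43 = 403.7 ⇒ F = 403.7 / 2.43 = 166 N.

F ≈ 166 N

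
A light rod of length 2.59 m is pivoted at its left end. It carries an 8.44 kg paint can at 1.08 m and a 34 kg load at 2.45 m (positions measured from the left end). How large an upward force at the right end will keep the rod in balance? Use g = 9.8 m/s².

F ≈ 350 N

Choose the left end as the axis so the unknown pivot reaction has zero arm there.
Paint can: 8.44 × 9.8 = 82.71 N down at 1.08 m → arm 1.08 m, τ = 82.71 × 1.08 = 89.33 N·m clockwise.
Load: 34 × 9.8 = 333.2 N down at 2.45 m → arm 2.45 m, τ = 333.2 × 2.45 = 816.3 N·m clockwise.
Net moment of the loads = 905.6 N·m clockwise.
The upward force F acts at the right end, arm 2.59 m, giving F × 2.59 counterclockwise.
Στ = 0 ⇒ F × 2.59 = 905.6 ⇒ F = 905.6 / 2.59 = 350 N.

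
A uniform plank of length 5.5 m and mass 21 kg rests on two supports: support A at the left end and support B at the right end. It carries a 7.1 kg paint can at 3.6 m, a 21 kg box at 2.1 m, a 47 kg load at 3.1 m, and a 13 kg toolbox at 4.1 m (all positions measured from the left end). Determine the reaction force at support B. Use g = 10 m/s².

R_B ≈ 593 N

Sum moments about support A (its reaction then has zero moment arm).
Beam weight: 21 × 10 = 210 N down at 2.75 m → arm 2.75 m, τ = 210 × 2.75 = 577.5 N·m clockwise.
Paint can: 7.1 × 10 = 71 N down at 3.6 m → arm 3.6 m, τ = 71 × 3.6 = 255.6 N·m clockwise.
Box: 21 × 10 = 210 N down at 2.1 m → arm 2.1 m, τ = 210 × 2.1 = 441 N·m clockwise.
Load: 47 × 10 = 470 N down at 3.1 m → arm 3.1 m, τ = 470 × 3.1 = 1457 N·m clockwise.
Toolbox: 13 × 10 = 130 N down at 4.1 m → arm 4.1 m, τ = 130 × 4.1 = 533 N·m clockwise.
Net load moment about support A = 3264 N·m clockwise.
Reaction R at support B is upward at 5.5 m, arm 5.5 m → moment R × 5.5 counterclockwise.
For rotational equilibrium, R × 5.5 = 3264, so R = 593 N.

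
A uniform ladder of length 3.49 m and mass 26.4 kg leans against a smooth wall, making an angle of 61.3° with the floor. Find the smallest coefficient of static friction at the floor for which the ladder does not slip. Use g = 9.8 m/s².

Take moments about the foot of the ladder.
Ladder weight 26.4×9.8 = 258.7 N acts at 1.745 m along the ladder; its horizontal arm is 1.745·cos61.3° = 0.838 m → τ = 216.8 N·m clockwise.
Wall normal N acts horizontally at the top; its moment arm is the height L sinθ = 3.49·sin61.3° = 3.061 m, counterclockwise.
Στ = 0 ⇒ N × 3.061 = 216.8 ⇒ N = 70.83 N.
ΣFx = 0 ⇒ f = N_wall = 70.83 N. ΣFy = 0 ⇒ N_floor = 258.7 N.
μ_min = f / N_floor = 70.83 / 258.7 = 0.274.

μ_min ≈ 0.274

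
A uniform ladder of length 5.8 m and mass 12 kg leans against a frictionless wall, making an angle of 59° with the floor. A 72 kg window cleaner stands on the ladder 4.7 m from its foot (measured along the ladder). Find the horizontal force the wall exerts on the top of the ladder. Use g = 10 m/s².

Choose the foot of the ladder as the axis so the floor normal and friction both act there and drop out.
Ladder weight 12×10 = 120 N acts at 2.9 m along the ladder; its horizontal arm is 2.9·cos59° = 1.494 m → τ = 179.3 N·m clockwise.
Window cleaner: 72×10 = 720 N at 4.7 m → arm 2.421 m → τ = 1743 N·m clockwise.
Wall normal N acts horizontally at the top; its moment arm is the height L sinθ = 5.8·sin59° = 4.972 m, counterclockwise.
Setting net torque to zero: N × 4.972 = 1922 → N = 387 N.

N_wall ≈ 387 N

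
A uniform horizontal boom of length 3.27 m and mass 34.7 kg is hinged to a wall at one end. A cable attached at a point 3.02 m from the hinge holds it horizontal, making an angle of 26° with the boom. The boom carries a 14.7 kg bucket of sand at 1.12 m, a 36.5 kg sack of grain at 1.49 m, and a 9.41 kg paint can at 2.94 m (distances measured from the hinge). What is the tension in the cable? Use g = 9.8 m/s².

Take moments about the hinge.
Beam weight: 34.7 × 9.8 = 340.1 N down at 1.635 m → arm 1.635 m, τ = 340.1 × 1.635 = 556.1 N·m clockwise.
Bucket of sand: 14.7 × 9.8 = 144.1 N down at 1.12 m → arm 1.12 m, τ = 144.1 × 1.12 = 161.4 N·m clockwise.
Sack of grain: 36.5 × 9.8 = 357.7 N down at 1.49 m → arm 1.49 m, τ = 357.7 × 1.49 = 533 N·m clockwise.
Paint can: 9.41 × 9.8 = 92.22 N down at 2.94 m → arm 2.94 m, τ = 92.22 × 2.94 = 271.1 N·m clockwise.
Total clockwise load moment = 1522 N·m.
The cable tension T acts at 3.02 m; only its component perpendicular to the boom, T sinθ, produces torque. sin 26° = 0.4384.
Balancing moments: T × 3.02 × 0.4384 = 1522, giving T = 1522 / 1.324 = 1150 N.

T ≈ 1150 N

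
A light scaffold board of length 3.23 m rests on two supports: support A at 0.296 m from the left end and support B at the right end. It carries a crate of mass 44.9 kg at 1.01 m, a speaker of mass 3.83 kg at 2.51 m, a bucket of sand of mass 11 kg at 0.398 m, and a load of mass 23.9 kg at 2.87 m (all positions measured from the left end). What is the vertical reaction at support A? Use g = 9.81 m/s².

Choose support B as the axis so its reaction then has zero moment arm.
Crate: 44.9 × 9.81 = 440.5 N down at 1.01 m → arm 2.22 m, τ = 440.5 × 2.22 = 977.9 N·m counterclockwise.
Speaker: 3.83 × 9.81 = 37.57 N down at 2.51 m → arm 0.72 m, τ = 37.57 × 0.72 = 27.05 N·m counterclockwise.
Bucket of sand: 11 × 9.81 = 107.9 N down at 0.398 m → arm 2.832 m, τ = 107.9 × 2.832 = 305.6 N·m counterclockwise.
Load: 23.9 × 9.81 = 234.5 N down at 2.87 m → arm 0.36 m, τ = 234.5 × 0.36 = 84.42 N·m counterclockwise.
Net load moment about support B = 1395 N·m counterclockwise.
Reaction R at support A is upward at 0.296 m, arm 2.934 m → moment R × 2.934 clockwise.
Στ = 0 ⇒ R × 2.934 = 1395 ⇒ R = 475 N.

R_A ≈ 475 N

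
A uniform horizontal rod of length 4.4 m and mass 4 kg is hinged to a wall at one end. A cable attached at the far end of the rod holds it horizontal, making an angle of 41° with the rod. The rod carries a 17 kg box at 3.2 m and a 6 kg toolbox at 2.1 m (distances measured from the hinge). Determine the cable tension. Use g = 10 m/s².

Taking torques about the hinge:
Beam weight: 4 × 10 = 40 N down at 2.2 m → arm 2.2 m, τ = 40 × 2.2 = 88 N·m clockwise.
Box: 17 × 10 = 170 N down at 3.2 m → arm 3.2 m, τ = 170 × 3.2 = 544 N·m clockwise.
Toolbox: 6 × 10 = 60 N down at 2.1 m → arm 2.1 m, τ = 60 × 2.1 = 126 N·m clockwise.
Total clockwise load moment = 758 N·m.
The cable tension T acts at 4.4 m; only its component perpendicular to the rod, T sinθ, produces torque. sin 41° = 0.6561.
For rotational equilibrium, T × 4.4 × 0.6561 = 758, so T = 758 / 2.887 = 263 N.

T ≈ 263 N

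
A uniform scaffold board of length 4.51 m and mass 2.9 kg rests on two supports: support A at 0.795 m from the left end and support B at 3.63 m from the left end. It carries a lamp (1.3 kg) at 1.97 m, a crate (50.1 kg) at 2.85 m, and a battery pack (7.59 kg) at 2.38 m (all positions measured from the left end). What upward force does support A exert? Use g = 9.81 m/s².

R_A ≈ 189 N

Sum moments about support B (its reaction then has zero moment arm).
Beam weight: 2.9 × 9.81 = 28.45 N down at 2.255 m → arm 1.375 m, τ = 28.45 × 1.375 = 39.12 N·m counterclockwise.
Lamp: 1.3 × 9.81 = 12.75 N down at 1.97 m → arm 1.66 m, τ = 12.75 × 1.66 = 21.16 N·m counterclockwise.
Crate: 50.1 × 9.81 = 491.5 N down at 2.85 m → arm 0.78 m, τ = 491.5 × 0.78 = 383.4 N·m counterclockwise.
Battery pack: 7.59 × 9.81 = 74.46 N down at 2.38 m → arm 1.25 m, τ = 74.46 × 1.25 = 93.07 N·m counterclockwise.
Net load moment about support B = 536.8 N·m counterclockwise.
Reaction R at support A is upward at 0.795 m, arm 2.835 m → moment R × 2.835 clockwise.
Στ = 0 ⇒ R × 2.835 = 536.8 ⇒ R = 189 N.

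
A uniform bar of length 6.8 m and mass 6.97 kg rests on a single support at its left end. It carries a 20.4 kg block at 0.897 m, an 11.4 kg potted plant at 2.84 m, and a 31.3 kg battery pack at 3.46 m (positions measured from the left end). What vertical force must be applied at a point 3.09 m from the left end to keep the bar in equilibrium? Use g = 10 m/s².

Choose the left end as the axis so the unknown pivot reaction has zero arm there.
Beam weight: 6.97 × 10 = 69.7 N down at 3.4 m → arm 3.4 m, τ = 69.7 × 3.4 = 237 N·m clockwise.
Block: 20.4 × 10 = 204 N down at 0.897 m → arm 0.897 m, τ = 204 × 0.897 = 183 N·m clockwise.
Potted plant: 11.4 × 10 = 114 N down at 2.84 m → arm 2.84 m, τ = 114 × 2.84 = 323.8 N·m clockwise.
Battery pack: 31.3 × 10 = 313 N down at 3.46 m → arm 3.46 m, τ = 313 × 3.46 = 1083 N·m clockwise.
Net moment of the loads = 1827 N·m clockwise.
The upward force F acts at a point 3.09 m from the left end, arm 3.09 m, giving F × 3.09 counterclockwise.
Balancing moments: F × 3.09 = 1827, giving F = 1827 / 3.09 = 591 N.

F ≈ 591 N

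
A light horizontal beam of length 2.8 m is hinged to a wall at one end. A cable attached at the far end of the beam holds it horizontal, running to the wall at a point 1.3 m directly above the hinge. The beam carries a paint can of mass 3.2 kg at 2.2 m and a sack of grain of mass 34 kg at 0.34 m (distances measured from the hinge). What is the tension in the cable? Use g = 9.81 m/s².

T ≈ 155 N

Taking torques about the hinge:
Paint can: 3.2 × 9.81 = 31.39 N down at 2.2 m → arm 2.2 m, τ = 31.39 × 2.2 = 69.06 N·m clockwise.
Sack of grain: 34 × 9.81 = 333.5 N down at 0.34 m → arm 0.34 m, τ = 333.5 × 0.34 = 113.4 N·m clockwise.
Total clockwise load moment = 182.5 N·m.
The cable tension T acts at 2.8 m; only its component perpendicular to the beam, T sinθ, produces torque. sinθ = h/√(h²+d²) = 1.3/√(1.3²+2.8²) = 0.4211.
Balancing moments: T × 2.8 × 0.4211 = 182.5, giving T = 182.5 / 1.179 = 155 N.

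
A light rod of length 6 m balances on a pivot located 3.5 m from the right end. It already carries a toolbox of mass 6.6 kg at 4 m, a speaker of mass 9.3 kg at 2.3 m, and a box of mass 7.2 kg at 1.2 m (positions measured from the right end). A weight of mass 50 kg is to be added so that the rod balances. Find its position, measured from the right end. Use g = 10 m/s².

x ≈ 3.99 m from the right end

Take moments about the pivot (at 3.5 m from the right end).
Toolbox: 6.6 × 10 = 66 N down at 4 m → arm 0.5 m, τ = 66 × 0.5 = 33 N·m counterclockwise.
Speaker: 9.3 × 10 = 93 N down at 2.3 m → arm 1.2 m, τ = 93 × 1.2 = 111.6 N·m clockwise.
Box: 7.2 × 10 = 72 N down at 1.2 m → arm 2.3 m, τ = 72 × 2.3 = 165.6 N·m clockwise.
Net moment of existing loads = 244.2 N·m clockwise.
The weight weighs 50 × 10 = 500 N and must supply an equal counterclockwise moment, so its lever arm about the pivot is 244.2 / 500 = 0.488 m.
That puts it at 3.5 + 0.488 = 3.99 m from the right end.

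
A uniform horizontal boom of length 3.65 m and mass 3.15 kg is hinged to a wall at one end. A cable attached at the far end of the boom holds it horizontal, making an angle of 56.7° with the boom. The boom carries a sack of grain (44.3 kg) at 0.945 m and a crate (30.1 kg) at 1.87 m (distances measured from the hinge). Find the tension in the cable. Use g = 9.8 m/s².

Take moments about the hinge.
Beam weight: 3.15 × 9.8 = 30.87 N down at 1.825 m → arm 1.825 m, τ = 30.87 × 1.825 = 56.34 N·m clockwise.
Sack of grain: 44.3 × 9.8 = 434.1 N down at 0.945 m → arm 0.945 m, τ = 434.1 × 0.945 = 410.2 N·m clockwise.
Crate: 30.1 × 9.8 = 295 N down at 1.87 m → arm 1.87 m, τ = 295 × 1.87 = 551.6 N·m clockwise.
Total clockwise load moment = 1018 N·m.
The cable tension T acts at 3.65 m; only its component perpendicular to the boom, T sinθ, produces torque. sin 56.7° = 0.8358.
For rotational equilibrium, T × 3.65 × 0.8358 = 1018, so T = 1018 / 3.051 = 334 N.

T ≈ 334 N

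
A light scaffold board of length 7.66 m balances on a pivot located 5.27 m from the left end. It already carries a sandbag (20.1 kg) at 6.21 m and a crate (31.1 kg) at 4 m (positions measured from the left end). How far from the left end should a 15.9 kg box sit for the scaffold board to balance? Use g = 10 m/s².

About the pivot (at 5.27 m from the left end):
Sandbag: 20.1 × 10 = 201 N down at 6.21 m → arm 0.94 m, τ = 201 × 0.94 = 188.9 N·m clockwise.
Crate: 31.1 × 10 = 311 N down at 4 m → arm 1.27 m, τ = 311 × 1.27 = 395 N·m counterclockwise.
Net moment of existing loads = 206.1 N·m counterclockwise.
The box weighs 15.9 × 10 = 159 N and must supply an equal clockwise moment, so its lever arm about the pivot is 206.1 / 159 = 1.3 m.
That puts it at 5.27 + 1.3 = 6.57 m from the left end.

x ≈ 6.57 m from the left end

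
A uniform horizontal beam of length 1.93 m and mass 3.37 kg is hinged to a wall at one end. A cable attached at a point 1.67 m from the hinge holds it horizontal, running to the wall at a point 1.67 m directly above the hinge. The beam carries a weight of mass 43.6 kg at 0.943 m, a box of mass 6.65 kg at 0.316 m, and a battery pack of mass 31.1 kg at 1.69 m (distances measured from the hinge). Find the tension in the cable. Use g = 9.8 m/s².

T ≈ 822 N

Choose the hinge as the axis so the unknown hinge reaction has zero arm there.
Beam weight: 3.37 × 9.8 = 33.03 N down at 0.965 m → arm 0.965 m, τ = 33.03 × 0.965 = 31.87 N·m clockwise.
Weight: 43.6 × 9.8 = 427.3 N down at 0.943 m → arm 0.943 m, τ = 427.3 × 0.943 = 402.9 N·m clockwise.
Box: 6.65 × 9.8 = 65.17 N down at 0.316 m → arm 0.316 m, τ = 65.17 × 0.316 = 20.59 N·m clockwise.
Battery pack: 31.1 × 9.8 = 304.8 N down at 1.69 m → arm 1.69 m, τ = 304.8 × 1.69 = 515.1 N·m clockwise.
Total clockwise load moment = 970.5 N·m.
The cable tension T acts at 1.67 m; only its component perpendicular to the beam, T sinθ, produces torque. sinθ = h/√(h²+d²) = 1.67/√(1.67²+1.67²) = 0.7071.
Setting net torque to zero: T × 1.67 × 0.7071 = 970.5 → T = 970.5 / 1.181 = 822 N.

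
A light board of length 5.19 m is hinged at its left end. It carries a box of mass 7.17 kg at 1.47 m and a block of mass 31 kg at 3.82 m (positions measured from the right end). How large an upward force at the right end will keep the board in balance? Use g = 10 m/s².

F ≈ 133 N

Choose the left end as the axis so the unknown pivot reaction has zero arm there.
Box: 7.17 × 10 = 71.7 N down at 1.47 m → arm 3.72 m, τ = 71.7 × 3.72 = 266.7 N·m clockwise.
Block: 31 × 10 = 310 N down at 3.82 m → arm 1.37 m, τ = 310 × 1.37 = 424.7 N·m clockwise.
Net moment of the loads = 691.4 N·m clockwise.
The upward force F acts at the right end, arm 5.19 m, giving F × 5.19 counterclockwise.
Στ = 0 ⇒ F × 5.19 = 691.4 ⇒ F = 691.4 / 5.19 = 133 N.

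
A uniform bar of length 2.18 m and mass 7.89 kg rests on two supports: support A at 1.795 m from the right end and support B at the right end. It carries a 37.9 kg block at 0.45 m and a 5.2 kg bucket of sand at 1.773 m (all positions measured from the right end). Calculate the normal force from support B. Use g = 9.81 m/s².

R_B ≈ 310 N

Sum moments about support A (its reaction then has zero moment arm).
Beam weight: 7.89 × 9.81 = 77.4 N down at 1.09 m → arm 0.705 m, τ = 77.4 × 0.705 = 54.57 N·m clockwise.
Block: 37.9 × 9.81 = 371.8 N down at 0.45 m → arm 1.345 m, τ = 371.8 × 1.345 = 500.1 N·m clockwise.
Bucket of sand: 5.2 × 9.81 = 51.01 N down at 1.773 m → arm 0.022 m, τ = 51.01 × 0.022 = 1.122 N·m clockwise.
Net load moment about support A = 555.8 N·m clockwise.
Reaction R at support B is upward at 0 m, arm 1.795 m → moment R × 1.795 counterclockwise.
Setting net torque to zero: R × 1.795 = 555.8 → R = 310 N.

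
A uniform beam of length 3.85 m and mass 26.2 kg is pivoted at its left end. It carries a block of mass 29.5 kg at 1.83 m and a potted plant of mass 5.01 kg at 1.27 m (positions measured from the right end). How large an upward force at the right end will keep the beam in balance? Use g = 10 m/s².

F ≈ 319 N

About the left end:
Beam weight: 26.2 × 10 = 262 N down at 1.925 m → arm 1.925 m, τ = 262 × 1.925 = 504.4 N·m clockwise.
Block: 29.5 × 10 = 295 N down at 1.83 m → arm 2.02 m, τ = 295 × 2.02 = 595.9 N·m clockwise.
Potted plant: 5.01 × 10 = 50.1 N down at 1.27 m → arm 2.58 m, τ = 50.1 × 2.58 = 129.3 N·m clockwise.
Net moment of the loads = 1230 N·m clockwise.
The upward force F acts at the right end, arm 3.85 m, giving F × 3.85 counterclockwise.
For rotational equilibrium, F × 3.85 = 1230, so F = 1230 / 3.85 = 319 N.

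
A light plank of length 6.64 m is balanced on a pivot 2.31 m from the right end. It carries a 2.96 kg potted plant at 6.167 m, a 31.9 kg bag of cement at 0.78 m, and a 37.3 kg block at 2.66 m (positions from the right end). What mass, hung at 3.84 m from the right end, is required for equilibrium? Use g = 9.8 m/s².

Choose the pivot (at 2.31 m from the right end) as the axis so the support reaction has zero arm there.
Potted plant: 2.96 × 9.8 = 29.01 N down at 6.167 m → arm 3.857 m, τ = 29.01 × 3.857 = 111.9 N·m counterclockwise.
Bag of cement: 31.9 × 9.8 = 312.6 N down at 0.78 m → arm 1.53 m, τ = 312.6 × 1.53 = 478.3 N·m clockwise.
Block: 37.3 × 9.8 = 365.5 N down at 2.66 m → arm 0.35 m, τ = 365.5 × 0.35 = 127.9 N·m counterclockwise.
Net moment of known loads = 238.5 N·m clockwise.
An unknown mass m at 3.84 m has arm 1.53 m; its moment is m·g·1.53 counterclockwise.
Balancing moments: m × 9.8 × 1.53 = 238.5, giving m = 238.5 / (9.8 × 1.53) = 15.9 kg.

m ≈ 15.9 kg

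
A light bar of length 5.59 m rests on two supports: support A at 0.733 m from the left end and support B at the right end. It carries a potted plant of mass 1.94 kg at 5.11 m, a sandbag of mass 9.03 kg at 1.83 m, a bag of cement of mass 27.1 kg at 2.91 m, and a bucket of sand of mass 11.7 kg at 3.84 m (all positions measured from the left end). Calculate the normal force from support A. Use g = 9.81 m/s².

R_A ≈ 259 N

Choose support B as the axis so its reaction then has zero moment arm.
Potted plant: 1.94 × 9.81 = 19.03 N down at 5.11 m → arm 0.48 m, τ = 19.03 × 0.48 = 9.134 N·m counterclockwise.
Sandbag: 9.03 × 9.81 = 88.58 N down at 1.83 m → arm 3.76 m, τ = 88.58 × 3.76 = 333.1 N·m counterclockwise.
Bag of cement: 27.1 × 9.81 = 265.9 N down at 2.91 m → arm 2.68 m, τ = 265.9 × 2.68 = 712.6 N·m counterclockwise.
Bucket of sand: 11.7 × 9.81 = 114.8 N down at 3.84 m → arm 1.75 m, τ = 114.8 × 1.75 = 200.9 N·m counterclockwise.
Net load moment about support B = 1256 N·m counterclockwise.
Reaction R at support A is upward at 0.733 m, arm 4.857 m → moment R × 4.857 clockwise.
Setting net torque to zero: R × 4.857 = 1256 → R = 259 N.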